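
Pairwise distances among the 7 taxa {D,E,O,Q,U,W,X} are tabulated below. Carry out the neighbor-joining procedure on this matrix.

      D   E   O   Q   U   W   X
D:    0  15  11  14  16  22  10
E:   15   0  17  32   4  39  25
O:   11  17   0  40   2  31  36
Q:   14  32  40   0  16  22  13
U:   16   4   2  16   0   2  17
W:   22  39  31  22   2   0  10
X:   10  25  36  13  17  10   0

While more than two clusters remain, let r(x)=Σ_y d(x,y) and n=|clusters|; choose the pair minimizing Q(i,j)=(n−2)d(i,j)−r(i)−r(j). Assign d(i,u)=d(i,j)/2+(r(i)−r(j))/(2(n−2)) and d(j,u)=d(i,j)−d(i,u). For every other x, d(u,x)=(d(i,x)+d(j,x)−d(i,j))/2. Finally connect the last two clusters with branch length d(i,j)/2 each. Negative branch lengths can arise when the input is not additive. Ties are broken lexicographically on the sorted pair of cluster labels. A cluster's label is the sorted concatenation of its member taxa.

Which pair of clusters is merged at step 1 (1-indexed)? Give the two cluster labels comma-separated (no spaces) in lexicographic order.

W,X

iteration 1: select W,X (d=10, Q=-187); attach at lengths (13/2, 7/2); label the merged cluster WX
  updated: d(D,WX)=11, d(E,WX)=27, d(O,WX)=57/2, d(Q,WX)=25/2, d(U,WX)=9/2
iteration 2: select Q,WX (d=25/2, Q=-148); attach at lengths (81/8, 19/8); label the merged cluster QWX
  updated: d(D,QWX)=25/4, d(E,QWX)=93/4, d(O,QWX)=28, d(QWX,U)=4
iteration 3: select D,QWX (d=25/4, Q=-91); attach at lengths (11/12, 16/3); label the merged cluster DQWX
  updated: d(DQWX,E)=16, d(DQWX,O)=131/8, d(DQWX,U)=55/8
iteration 4: select DQWX,E (d=16, Q=-177/4); attach at lengths (137/16, 119/16); label the merged cluster DEQWX
  updated: d(DEQWX,O)=139/16, d(DEQWX,U)=-41/16
iteration 5: select DEQWX,O (d=139/16, Q=-65/8); attach at lengths (33/16, 53/8); label the merged cluster DEOQWX
  updated: d(DEOQWX,U)=-37/8
iteration 6: select DEOQWX,U (d=-37/8); attach at lengths (-37/16, -37/16); label the merged cluster DEOQUWX
final tree: ((((D:11/12,(Q:81/8,(W:13/2,X:7/2):19/8):16/3):137/16,E:119/16):33/16,O:53/8):-37/16,U:-37/16)
total length: 781/16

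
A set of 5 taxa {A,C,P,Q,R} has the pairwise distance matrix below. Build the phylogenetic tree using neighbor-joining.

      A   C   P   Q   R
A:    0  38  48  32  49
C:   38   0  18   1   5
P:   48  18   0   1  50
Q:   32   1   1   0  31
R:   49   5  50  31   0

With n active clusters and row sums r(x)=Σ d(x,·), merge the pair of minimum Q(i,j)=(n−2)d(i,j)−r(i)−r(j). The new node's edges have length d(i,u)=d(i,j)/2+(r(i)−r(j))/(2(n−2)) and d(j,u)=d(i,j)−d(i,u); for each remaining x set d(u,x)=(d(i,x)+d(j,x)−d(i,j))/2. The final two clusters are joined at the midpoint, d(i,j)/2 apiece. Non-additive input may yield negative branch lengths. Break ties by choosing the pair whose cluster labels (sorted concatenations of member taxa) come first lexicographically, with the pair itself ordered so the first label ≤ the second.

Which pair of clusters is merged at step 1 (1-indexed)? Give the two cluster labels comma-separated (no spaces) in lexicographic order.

C,R

iteration 1: select C,R (d=5, Q=-182); attach at lengths (-29/3, 44/3); label the merged cluster CR
  updated: d(A,CR)=41, d(CR,P)=63/2, d(CR,Q)=27/2
iteration 2: select A,CR (d=41, Q=-125); attach at lengths (117/4, 47/4); label the merged cluster ACR
  updated: d(ACR,P)=77/4, d(ACR,Q)=9/4
iteration 3: select ACR,P (d=77/4, Q=-45/2); attach at lengths (41/4, 9); label the merged cluster ACPR
  updated: d(ACPR,Q)=-8
iteration 4: select ACPR,Q (d=-8); attach at lengths (-4, -4); label the merged cluster ACPQR
final tree: (((A:117/4,(C:-29/3,R:44/3):47/4):41/4,P:9):-4,Q:-4)
total length: 229/4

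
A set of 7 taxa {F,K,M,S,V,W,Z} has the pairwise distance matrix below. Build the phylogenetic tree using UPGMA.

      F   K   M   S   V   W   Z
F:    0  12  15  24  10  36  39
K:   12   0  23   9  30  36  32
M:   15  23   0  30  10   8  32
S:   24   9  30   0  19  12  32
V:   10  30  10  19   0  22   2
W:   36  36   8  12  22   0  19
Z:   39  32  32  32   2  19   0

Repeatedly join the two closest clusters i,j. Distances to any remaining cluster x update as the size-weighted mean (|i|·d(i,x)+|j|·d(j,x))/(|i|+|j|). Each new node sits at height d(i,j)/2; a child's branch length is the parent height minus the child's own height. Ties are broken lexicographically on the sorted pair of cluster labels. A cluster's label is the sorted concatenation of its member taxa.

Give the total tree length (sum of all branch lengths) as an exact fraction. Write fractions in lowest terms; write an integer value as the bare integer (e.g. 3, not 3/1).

step 1: merge (V,Z) at d=2; branch lengths V→1, Z→1; new cluster VZ
  updated: d(F,VZ)=49/2, d(K,VZ)=31, d(M,VZ)=21, d(S,VZ)=51/2, d(VZ,W)=41/2
step 2: merge (M,W) at d=8; branch lengths M→4, W→4; new cluster MW
  updated: d(F,MW)=51/2, d(K,MW)=59/2, d(MW,S)=21, d(MW,VZ)=83/4
step 3: merge (K,S) at d=9; branch lengths K→9/2, S→9/2; new cluster KS
  updated: d(F,KS)=18, d(KS,MW)=101/4, d(KS,VZ)=113/4
step 4: merge (F,KS) at d=18; branch lengths F→9, KS→9/2; new cluster FKS
  updated: d(FKS,MW)=76/3, d(FKS,VZ)=27
step 5: merge (MW,VZ) at d=83/4; branch lengths MW→51/8, VZ→75/8; new cluster MVWZ
  updated: d(FKS,MVWZ)=157/6
step 6: merge (FKS,MVWZ) at d=157/6; branch lengths FKS→49/12, MVWZ→65/24; new cluster FKMSVWZ
final tree: ((F:9,(K:9/2,S:9/2):9/2):49/12,((M:4,W:4):51/8,(V:1,Z:1):75/8):65/24)
total length: 1321/24

1321/24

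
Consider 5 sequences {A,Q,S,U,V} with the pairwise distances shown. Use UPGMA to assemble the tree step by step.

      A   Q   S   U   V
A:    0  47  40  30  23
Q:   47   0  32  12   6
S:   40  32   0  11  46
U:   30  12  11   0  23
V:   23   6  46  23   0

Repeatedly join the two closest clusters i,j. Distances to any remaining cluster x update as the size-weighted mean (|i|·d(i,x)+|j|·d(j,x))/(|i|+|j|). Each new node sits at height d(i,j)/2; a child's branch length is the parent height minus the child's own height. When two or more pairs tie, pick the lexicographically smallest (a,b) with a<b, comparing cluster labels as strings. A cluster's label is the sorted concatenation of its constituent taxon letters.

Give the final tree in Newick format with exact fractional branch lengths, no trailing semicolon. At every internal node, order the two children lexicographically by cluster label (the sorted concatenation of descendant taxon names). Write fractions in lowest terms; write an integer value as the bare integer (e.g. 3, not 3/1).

step 1: merge (Q,V) at d=6; branch lengths Q→3, V→3; new cluster QV
  updated: d(A,QV)=35, d(QV,S)=39, d(QV,U)=35/2
step 2: merge (S,U) at d=11; branch lengths S→11/2, U→11/2; new cluster SU
  updated: d(A,SU)=35, d(QV,SU)=113/4
step 3: merge (QV,SU) at d=113/4; branch lengths QV→89/8, SU→69/8; new cluster QSUV
  updated: d(A,QSUV)=35
step 4: merge (A,QSUV) at d=35; branch lengths A→35/2, QSUV→27/8; new cluster AQSUV
final tree: (A:35/2,((Q:3,V:3):89/8,(S:11/2,U:11/2):69/8):27/8)
total length: 461/8

(A:35/2,((Q:3,V:3):89/8,(S:11/2,U:11/2):69/8):27/8)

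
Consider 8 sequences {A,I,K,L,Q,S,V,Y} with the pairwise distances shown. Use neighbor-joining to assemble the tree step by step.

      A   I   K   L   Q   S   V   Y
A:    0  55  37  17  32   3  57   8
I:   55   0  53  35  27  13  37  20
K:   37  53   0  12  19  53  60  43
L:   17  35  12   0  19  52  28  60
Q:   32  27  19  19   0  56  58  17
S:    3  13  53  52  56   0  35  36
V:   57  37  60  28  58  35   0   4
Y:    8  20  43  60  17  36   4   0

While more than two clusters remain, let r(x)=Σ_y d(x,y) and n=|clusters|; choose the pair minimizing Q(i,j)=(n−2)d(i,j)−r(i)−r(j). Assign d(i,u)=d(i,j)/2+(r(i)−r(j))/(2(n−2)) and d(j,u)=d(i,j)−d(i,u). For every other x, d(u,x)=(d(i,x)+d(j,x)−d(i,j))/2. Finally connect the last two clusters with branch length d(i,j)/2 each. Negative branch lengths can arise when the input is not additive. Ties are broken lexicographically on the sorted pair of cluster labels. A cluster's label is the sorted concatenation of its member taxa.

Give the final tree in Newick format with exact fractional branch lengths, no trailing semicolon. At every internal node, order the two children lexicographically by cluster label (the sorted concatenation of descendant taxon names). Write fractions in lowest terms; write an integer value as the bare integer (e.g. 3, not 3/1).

((((A:-21/10,S:51/10):267/16,(V:115/12,Y:-67/12):221/16):2,I:49/4):55/8,((K:21/2,L:3/2):22/3,Q:17/3):55/8)

step 1: merge (V,Y) at d=4, Q=-443; branch lengths V→115/12, Y→-67/12; new cluster VY
  updated: d(A,VY)=61/2, d(I,VY)=53/2, d(K,VY)=99/2, d(L,VY)=42, d(Q,VY)=71/2, d(S,VY)=67/2
step 2: merge (A,S) at d=3, Q=-370; branch lengths A→-21/10, S→51/10; new cluster AS
  updated: d(AS,I)=65/2, d(AS,K)=87/2, d(AS,L)=33, d(AS,Q)=85/2, d(AS,VY)=61/2
step 3: merge (K,L) at d=12, Q=-270; branch lengths K→21/2, L→3/2; new cluster KL
  updated: d(AS,KL)=129/4, d(I,KL)=38, d(KL,Q)=13, d(KL,VY)=159/4
step 4: merge (KL,Q) at d=13, Q=-202; branch lengths KL→22/3, Q→17/3; new cluster KLQ
  updated: d(AS,KLQ)=247/8, d(I,KLQ)=26, d(KLQ,VY)=249/8
step 5: merge (AS,VY) at d=61/2, Q=-121; branch lengths AS→267/16, VY→221/16; new cluster ASVY
  updated: d(ASVY,I)=57/4, d(ASVY,KLQ)=63/4
step 6: merge (ASVY,I) at d=57/4, Q=-56; branch lengths ASVY→2, I→49/4; new cluster AISVY
  updated: d(AISVY,KLQ)=55/4
step 7: merge (AISVY,KLQ) at d=55/4; branch lengths AISVY→55/8, KLQ→55/8; new cluster AIKLQSVY
final tree: ((((A:-21/10,S:51/10):267/16,(V:115/12,Y:-67/12):221/16):2,I:49/4):55/8,((K:21/2,L:3/2):22/3,Q:17/3):55/8)
total length: 181/2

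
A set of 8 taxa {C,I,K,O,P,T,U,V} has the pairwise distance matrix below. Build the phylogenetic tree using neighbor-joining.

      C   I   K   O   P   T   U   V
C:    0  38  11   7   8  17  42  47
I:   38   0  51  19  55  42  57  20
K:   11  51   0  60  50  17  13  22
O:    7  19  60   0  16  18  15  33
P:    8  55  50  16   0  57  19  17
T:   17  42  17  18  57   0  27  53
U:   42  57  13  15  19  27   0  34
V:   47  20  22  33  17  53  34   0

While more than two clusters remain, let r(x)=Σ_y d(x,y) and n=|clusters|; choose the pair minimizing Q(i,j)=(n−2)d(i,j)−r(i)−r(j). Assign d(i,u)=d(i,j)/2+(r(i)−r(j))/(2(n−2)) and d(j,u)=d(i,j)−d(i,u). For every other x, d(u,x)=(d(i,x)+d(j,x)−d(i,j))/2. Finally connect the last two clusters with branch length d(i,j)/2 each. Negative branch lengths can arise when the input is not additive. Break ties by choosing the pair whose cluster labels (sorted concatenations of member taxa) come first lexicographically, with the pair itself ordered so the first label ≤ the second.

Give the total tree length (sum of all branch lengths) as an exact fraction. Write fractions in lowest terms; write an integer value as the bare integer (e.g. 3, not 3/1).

step 1: merge (I,V) at d=20, Q=-388; branch lengths I→44/3, V→16/3; new cluster IV
  updated: d(C,IV)=65/2, d(IV,K)=53/2, d(IV,O)=16, d(IV,P)=26, d(IV,T)=75/2, d(IV,U)=71/2
step 2: merge (K,T) at d=17, Q=-266; branch lengths K→89/10, T→81/10; new cluster KT
  updated: d(C,KT)=11/2, d(IV,KT)=47/2, d(KT,O)=61/2, d(KT,P)=45, d(KT,U)=23/2
step 3: merge (KT,U) at d=23/2, Q=-193; branch lengths KT→39/8, U→53/8; new cluster KTU
  updated: d(C,KTU)=18, d(IV,KTU)=95/4, d(KTU,O)=17, d(KTU,P)=105/4
step 4: merge (C,P) at d=8, Q=-471/4; branch lengths C→53/24, P→139/24; new cluster CP
  updated: d(CP,IV)=101/4, d(CP,KTU)=145/8, d(CP,O)=15/2
step 5: merge (CP,O) at d=15/2, Q=-611/8; branch lengths CP→203/32, O→37/32; new cluster COP
  updated: d(COP,IV)=135/8, d(COP,KTU)=221/16
step 6: merge (COP,IV) at d=135/8, Q=-871/16; branch lengths COP→111/32, IV→429/32; new cluster CIOPV
  updated: d(CIOPV,KTU)=331/32
step 7: merge (CIOPV,KTU) at d=331/32; branch lengths CIOPV→331/64, KTU→331/64; new cluster CIKOPTUV
final tree: ((((C:53/24,P:139/24):203/32,O:37/32):111/32,(I:44/3,V:16/3):429/32):331/64,((K:89/10,T:81/10):39/8,U:53/8):331/64)
total length: 2919/32

2919/32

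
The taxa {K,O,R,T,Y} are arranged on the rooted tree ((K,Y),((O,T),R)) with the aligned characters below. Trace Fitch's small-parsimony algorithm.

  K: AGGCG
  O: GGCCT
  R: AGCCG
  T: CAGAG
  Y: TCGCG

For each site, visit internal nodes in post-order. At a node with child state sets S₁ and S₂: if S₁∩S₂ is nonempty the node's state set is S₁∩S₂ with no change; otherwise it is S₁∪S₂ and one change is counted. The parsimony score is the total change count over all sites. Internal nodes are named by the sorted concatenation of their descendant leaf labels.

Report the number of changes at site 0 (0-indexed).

KY@0: {A} ∪ {T} = {A,T} (union, +1)
OT@0: {G} ∪ {C} = {C,G} (union, +1)
ORT@0: {C,G} ∪ {A} = {A,C,G} (union, +1)
KORTY@0: {A,T} ∩ {A,C,G} = {A} (intersection, +0)
KY@1: {G} ∪ {C} = {C,G} (union, +1)
OT@1: {G} ∪ {A} = {A,G} (union, +1)
ORT@1: {A,G} ∩ {G} = {G} (intersection, +0)
KORTY@1: {C,G} ∩ {G} = {G} (intersection, +0)
KY@2: {G} ∩ {G} = {G} (intersection, +0)
OT@2: {C} ∪ {G} = {C,G} (union, +1)
ORT@2: {C,G} ∩ {C} = {C} (intersection, +0)
KORTY@2: {G} ∪ {C} = {C,G} (union, +1)
KY@3: {C} ∩ {C} = {C} (intersection, +0)
OT@3: {C} ∪ {A} = {A,C} (union, +1)
ORT@3: {A,C} ∩ {C} = {C} (intersection, +0)
KORTY@3: {C} ∩ {C} = {C} (intersection, +0)
KY@4: {G} ∩ {G} = {G} (intersection, +0)
OT@4: {T} ∪ {G} = {G,T} (union, +1)
ORT@4: {G,T} ∩ {G} = {G} (intersection, +0)
KORTY@4: {G} ∩ {G} = {G} (intersection, +0)
per-site changes: [3, 2, 2, 1, 1]; total = 9

3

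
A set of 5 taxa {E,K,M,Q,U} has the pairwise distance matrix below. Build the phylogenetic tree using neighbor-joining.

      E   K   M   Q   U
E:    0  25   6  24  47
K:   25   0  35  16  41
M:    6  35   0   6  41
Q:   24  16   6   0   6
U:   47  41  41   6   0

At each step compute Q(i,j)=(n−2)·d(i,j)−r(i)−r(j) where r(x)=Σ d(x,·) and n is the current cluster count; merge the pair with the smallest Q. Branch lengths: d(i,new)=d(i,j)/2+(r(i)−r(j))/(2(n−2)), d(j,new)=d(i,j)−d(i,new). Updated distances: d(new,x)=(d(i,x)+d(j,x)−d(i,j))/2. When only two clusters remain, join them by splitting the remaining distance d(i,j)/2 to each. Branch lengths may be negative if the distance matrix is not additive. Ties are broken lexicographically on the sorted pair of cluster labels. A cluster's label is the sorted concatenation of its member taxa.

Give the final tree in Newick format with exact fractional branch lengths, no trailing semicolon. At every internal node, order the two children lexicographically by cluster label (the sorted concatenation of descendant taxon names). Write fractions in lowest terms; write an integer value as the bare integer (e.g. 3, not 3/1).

((((E:16/3,M:2/3):25/2,K:29/2):11,Q:-21/2):33/4,U:33/4)

iteration 1: select E,M (d=6, Q=-172); attach at lengths (16/3, 2/3); label the merged cluster EM
  updated: d(EM,K)=27, d(EM,Q)=12, d(EM,U)=41
iteration 2: select EM,K (d=27, Q=-110); attach at lengths (25/2, 29/2); label the merged cluster EKM
  updated: d(EKM,Q)=1/2, d(EKM,U)=55/2
iteration 3: select EKM,Q (d=1/2, Q=-34); attach at lengths (11, -21/2); label the merged cluster EKMQ
  updated: d(EKMQ,U)=33/2
iteration 4: select EKMQ,U (d=33/2); attach at lengths (33/4, 33/4); label the merged cluster EKMQU
final tree: ((((E:16/3,M:2/3):25/2,K:29/2):11,Q:-21/2):33/4,U:33/4)
total length: 50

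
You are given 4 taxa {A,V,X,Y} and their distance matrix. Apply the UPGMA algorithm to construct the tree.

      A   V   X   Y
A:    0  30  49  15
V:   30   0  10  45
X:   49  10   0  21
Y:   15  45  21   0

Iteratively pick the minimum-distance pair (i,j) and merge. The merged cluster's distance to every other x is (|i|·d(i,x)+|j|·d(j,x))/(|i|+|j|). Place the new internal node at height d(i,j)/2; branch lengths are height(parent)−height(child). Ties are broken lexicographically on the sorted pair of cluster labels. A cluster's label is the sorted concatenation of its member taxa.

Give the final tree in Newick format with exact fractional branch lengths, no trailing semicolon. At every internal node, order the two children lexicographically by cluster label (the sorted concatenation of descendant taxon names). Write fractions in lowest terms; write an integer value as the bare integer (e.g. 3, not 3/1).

((A:15/2,Y:15/2):85/8,(V:5,X:5):105/8)

step 1: merge (V,X) at d=10; branch lengths V→5, X→5; new cluster VX
  updated: d(A,VX)=79/2, d(VX,Y)=33
step 2: merge (A,Y) at d=15; branch lengths A→15/2, Y→15/2; new cluster AY
  updated: d(AY,VX)=145/4
step 3: merge (AY,VX) at d=145/4; branch lengths AY→85/8, VX→105/8; new cluster AVXY
final tree: ((A:15/2,Y:15/2):85/8,(V:5,X:5):105/8)
total length: 195/4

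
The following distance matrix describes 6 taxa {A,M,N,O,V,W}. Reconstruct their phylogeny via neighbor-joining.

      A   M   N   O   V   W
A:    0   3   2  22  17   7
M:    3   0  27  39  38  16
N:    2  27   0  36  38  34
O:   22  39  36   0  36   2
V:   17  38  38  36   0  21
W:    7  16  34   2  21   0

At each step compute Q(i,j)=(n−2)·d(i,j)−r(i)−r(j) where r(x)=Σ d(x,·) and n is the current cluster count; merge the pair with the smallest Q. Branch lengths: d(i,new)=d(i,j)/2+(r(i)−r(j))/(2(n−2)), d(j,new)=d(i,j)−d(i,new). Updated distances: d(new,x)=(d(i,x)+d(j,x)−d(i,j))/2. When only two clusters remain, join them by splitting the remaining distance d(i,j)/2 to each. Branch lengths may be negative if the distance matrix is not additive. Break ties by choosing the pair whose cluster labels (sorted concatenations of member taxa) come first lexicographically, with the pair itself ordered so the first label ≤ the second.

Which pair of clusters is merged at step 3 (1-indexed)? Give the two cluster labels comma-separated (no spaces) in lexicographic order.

step 1: merge (O,W) at d=2, Q=-207; branch lengths O→63/8, W→-47/8; new cluster OW
  updated: d(A,OW)=27/2, d(M,OW)=53/2, d(N,OW)=34, d(OW,V)=55/2
step 2: merge (OW,V) at d=55/2, Q=-279/2; branch lengths OW→127/12, V→203/12; new cluster OVW
  updated: d(A,OVW)=3/2, d(M,OVW)=37/2, d(N,OVW)=89/4
step 3: merge (A,N) at d=2, Q=-215/4; branch lengths A→-163/16, N→195/16; new cluster AN
  updated: d(AN,M)=14, d(AN,OVW)=87/8
step 4: merge (AN,M) at d=14, Q=-347/8; branch lengths AN→51/16, M→173/16; new cluster AMN
  updated: d(AMN,OVW)=123/16
step 5: merge (AMN,OVW) at d=123/16; branch lengths AMN→123/32, OVW→123/32; new cluster AMNOVW
final tree: (((A:-163/16,N:195/16):51/16,M:173/16):123/32,((O:63/8,W:-47/8):127/12,V:203/12):123/32)
total length: 851/16

A,N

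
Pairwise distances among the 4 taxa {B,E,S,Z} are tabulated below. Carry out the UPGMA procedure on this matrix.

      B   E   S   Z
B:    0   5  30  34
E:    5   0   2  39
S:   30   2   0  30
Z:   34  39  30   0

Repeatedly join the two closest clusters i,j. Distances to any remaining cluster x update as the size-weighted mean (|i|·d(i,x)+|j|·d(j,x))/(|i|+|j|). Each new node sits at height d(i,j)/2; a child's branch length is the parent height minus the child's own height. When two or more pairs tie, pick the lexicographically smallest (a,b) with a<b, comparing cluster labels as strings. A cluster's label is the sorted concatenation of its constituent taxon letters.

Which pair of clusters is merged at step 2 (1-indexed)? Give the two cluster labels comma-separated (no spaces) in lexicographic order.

B,ES

1. join E+S (d=2) ⇒ ES; edges |E|=1, |S|=1
  updated: d(B,ES)=35/2, d(ES,Z)=69/2
2. join B+ES (d=35/2) ⇒ BES; edges |B|=35/4, |ES|=31/4
  updated: d(BES,Z)=103/3
3. join BES+Z (d=103/3) ⇒ BESZ; edges |BES|=101/12, |Z|=103/6
final tree: ((B:35/4,(E:1,S:1):31/4):101/12,Z:103/6)
total length: 529/12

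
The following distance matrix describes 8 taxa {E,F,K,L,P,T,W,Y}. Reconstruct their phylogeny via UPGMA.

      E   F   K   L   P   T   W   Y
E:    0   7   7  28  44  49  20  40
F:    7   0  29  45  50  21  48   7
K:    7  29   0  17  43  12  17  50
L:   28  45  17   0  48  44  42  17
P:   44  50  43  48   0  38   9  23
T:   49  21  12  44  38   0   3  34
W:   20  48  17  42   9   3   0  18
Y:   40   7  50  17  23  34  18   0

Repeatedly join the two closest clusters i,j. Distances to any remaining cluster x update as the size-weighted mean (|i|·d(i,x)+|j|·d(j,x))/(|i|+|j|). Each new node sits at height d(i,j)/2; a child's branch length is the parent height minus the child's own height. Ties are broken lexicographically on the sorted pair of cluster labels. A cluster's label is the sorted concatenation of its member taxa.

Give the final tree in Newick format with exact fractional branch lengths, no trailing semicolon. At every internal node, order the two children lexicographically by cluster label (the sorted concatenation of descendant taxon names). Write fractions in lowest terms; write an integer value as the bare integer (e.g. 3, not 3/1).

((((E:7/2,F:7/2):11,(K:29/4,(T:3/2,W:3/2):23/4):29/4):7/4,(L:17/2,Y:17/2):31/4):55/28,P:255/14)

iteration 1: select T,W (d=3); attach at lengths (3/2, 3/2); label the merged cluster TW
  updated: d(E,TW)=69/2, d(F,TW)=69/2, d(K,TW)=29/2, d(L,TW)=43, d(P,TW)=47/2, d(TW,Y)=26
iteration 2: select E,F (d=7); attach at lengths (7/2, 7/2); label the merged cluster EF
  updated: d(EF,K)=18, d(EF,L)=73/2, d(EF,P)=47, d(EF,TW)=69/2, d(EF,Y)=47/2
iteration 3: select K,TW (d=29/2); attach at lengths (29/4, 23/4); label the merged cluster KTW
  updated: d(EF,KTW)=29, d(KTW,L)=103/3, d(KTW,P)=30, d(KTW,Y)=34
iteration 4: select L,Y (d=17); attach at lengths (17/2, 17/2); label the merged cluster LY
  updated: d(EF,LY)=30, d(KTW,LY)=205/6, d(LY,P)=71/2
iteration 5: select EF,KTW (d=29); attach at lengths (11, 29/4); label the merged cluster EFKTW
  updated: d(EFKTW,LY)=65/2, d(EFKTW,P)=184/5
iteration 6: select EFKTW,LY (d=65/2); attach at lengths (7/4, 31/4); label the merged cluster EFKLTWY
  updated: d(EFKLTWY,P)=255/7
iteration 7: select EFKLTWY,P (d=255/7); attach at lengths (55/28, 255/14); label the merged cluster EFKLPTWY
final tree: ((((E:7/2,F:7/2):11,(K:29/4,(T:3/2,W:3/2):23/4):29/4):7/4,(L:17/2,Y:17/2):31/4):55/28,P:255/14)
total length: 1231/14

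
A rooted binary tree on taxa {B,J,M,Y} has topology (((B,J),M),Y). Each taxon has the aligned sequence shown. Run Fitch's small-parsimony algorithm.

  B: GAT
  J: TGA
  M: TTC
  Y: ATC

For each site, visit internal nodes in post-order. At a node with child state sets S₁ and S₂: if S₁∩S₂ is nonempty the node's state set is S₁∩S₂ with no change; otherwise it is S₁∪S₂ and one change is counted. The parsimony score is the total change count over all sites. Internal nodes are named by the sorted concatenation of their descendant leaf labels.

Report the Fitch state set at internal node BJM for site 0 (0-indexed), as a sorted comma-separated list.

T

BJ@0: {G} ∪ {T} = {G,T} (union, +1)
BJM@0: {G,T} ∩ {T} = {T} (intersection, +0)
BJMY@0: {T} ∪ {A} = {A,T} (union, +1)
BJ@1: {A} ∪ {G} = {A,G} (union, +1)
BJM@1: {A,G} ∪ {T} = {A,G,T} (union, +1)
BJMY@1: {A,G,T} ∩ {T} = {T} (intersection, +0)
BJ@2: {T} ∪ {A} = {A,T} (union, +1)
BJM@2: {A,T} ∪ {C} = {A,C,T} (union, +1)
BJMY@2: {A,C,T} ∩ {C} = {C} (intersection, +0)
per-site changes: [2, 2, 2]; total = 6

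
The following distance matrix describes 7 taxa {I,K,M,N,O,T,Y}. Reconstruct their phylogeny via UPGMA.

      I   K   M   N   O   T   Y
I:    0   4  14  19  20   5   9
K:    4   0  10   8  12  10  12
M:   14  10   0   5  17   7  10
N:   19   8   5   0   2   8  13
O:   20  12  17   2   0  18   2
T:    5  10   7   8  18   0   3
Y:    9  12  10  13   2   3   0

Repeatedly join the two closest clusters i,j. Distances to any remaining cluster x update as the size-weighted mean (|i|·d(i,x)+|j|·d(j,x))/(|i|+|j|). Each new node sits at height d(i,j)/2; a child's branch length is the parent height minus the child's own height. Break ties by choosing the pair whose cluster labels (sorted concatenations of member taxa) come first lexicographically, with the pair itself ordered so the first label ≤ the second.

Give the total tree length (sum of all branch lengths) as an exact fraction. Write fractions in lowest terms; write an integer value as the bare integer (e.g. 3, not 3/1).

519/20

step 1: merge (N,O) at d=2; branch lengths N→1, O→1; new cluster NO
  updated: d(I,NO)=39/2, d(K,NO)=10, d(M,NO)=11, d(NO,T)=13, d(NO,Y)=15/2
step 2: merge (T,Y) at d=3; branch lengths T→3/2, Y→3/2; new cluster TY
  updated: d(I,TY)=7, d(K,TY)=11, d(M,TY)=17/2, d(NO,TY)=41/4
step 3: merge (I,K) at d=4; branch lengths I→2, K→2; new cluster IK
  updated: d(IK,M)=12, d(IK,NO)=59/4, d(IK,TY)=9
step 4: merge (M,TY) at d=17/2; branch lengths M→17/4, TY→11/4; new cluster MTY
  updated: d(IK,MTY)=10, d(MTY,NO)=21/2
step 5: merge (IK,MTY) at d=10; branch lengths IK→3, MTY→3/4; new cluster IKMTY
  updated: d(IKMTY,NO)=61/5
step 6: merge (IKMTY,NO) at d=61/5; branch lengths IKMTY→11/10, NO→51/10; new cluster IKMNOTY
final tree: (((I:2,K:2):3,(M:17/4,(T:3/2,Y:3/2):11/4):3/4):11/10,(N:1,O:1):51/10)
total length: 519/20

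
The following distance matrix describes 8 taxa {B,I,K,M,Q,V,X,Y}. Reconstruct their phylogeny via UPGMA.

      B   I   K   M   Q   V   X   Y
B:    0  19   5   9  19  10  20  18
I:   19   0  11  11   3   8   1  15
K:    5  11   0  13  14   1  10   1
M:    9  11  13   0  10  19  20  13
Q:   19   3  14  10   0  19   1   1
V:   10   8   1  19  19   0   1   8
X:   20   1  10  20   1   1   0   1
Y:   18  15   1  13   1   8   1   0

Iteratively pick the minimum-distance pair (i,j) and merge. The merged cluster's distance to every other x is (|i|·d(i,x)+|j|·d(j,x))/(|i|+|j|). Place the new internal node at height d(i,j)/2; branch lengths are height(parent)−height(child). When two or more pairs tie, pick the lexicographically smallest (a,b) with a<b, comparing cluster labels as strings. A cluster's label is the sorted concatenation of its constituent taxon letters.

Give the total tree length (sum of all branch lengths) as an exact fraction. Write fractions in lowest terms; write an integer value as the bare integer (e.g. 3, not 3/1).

2309/84

step 1: merge (I,X) at d=1; branch lengths I→1/2, X→1/2; new cluster IX
  updated: d(B,IX)=39/2, d(IX,K)=21/2, d(IX,M)=31/2, d(IX,Q)=2, d(IX,V)=9/2, d(IX,Y)=8
step 2: merge (K,V) at d=1; branch lengths K→1/2, V→1/2; new cluster KV
  updated: d(B,KV)=15/2, d(IX,KV)=15/2, d(KV,M)=16, d(KV,Q)=33/2, d(KV,Y)=9/2
step 3: merge (Q,Y) at d=1; branch lengths Q→1/2, Y→1/2; new cluster QY
  updated: d(B,QY)=37/2, d(IX,QY)=5, d(KV,QY)=21/2, d(M,QY)=23/2
step 4: merge (IX,QY) at d=5; branch lengths IX→2, QY→2; new cluster IQXY
  updated: d(B,IQXY)=19, d(IQXY,KV)=9, d(IQXY,M)=27/2
step 5: merge (B,KV) at d=15/2; branch lengths B→15/4, KV→13/4; new cluster BKV
  updated: d(BKV,IQXY)=37/3, d(BKV,M)=41/3
step 6: merge (BKV,IQXY) at d=37/3; branch lengths BKV→29/12, IQXY→11/3; new cluster BIKQVXY
  updated: d(BIKQVXY,M)=95/7
step 7: merge (BIKQVXY,M) at d=95/7; branch lengths BIKQVXY→13/21, M→95/14; new cluster BIKMQVXY
final tree: (((B:15/4,(K:1/2,V:1/2):13/4):29/12,((I:1/2,X:1/2):2,(Q:1/2,Y:1/2):2):11/3):13/21,M:95/14)
total length: 2309/84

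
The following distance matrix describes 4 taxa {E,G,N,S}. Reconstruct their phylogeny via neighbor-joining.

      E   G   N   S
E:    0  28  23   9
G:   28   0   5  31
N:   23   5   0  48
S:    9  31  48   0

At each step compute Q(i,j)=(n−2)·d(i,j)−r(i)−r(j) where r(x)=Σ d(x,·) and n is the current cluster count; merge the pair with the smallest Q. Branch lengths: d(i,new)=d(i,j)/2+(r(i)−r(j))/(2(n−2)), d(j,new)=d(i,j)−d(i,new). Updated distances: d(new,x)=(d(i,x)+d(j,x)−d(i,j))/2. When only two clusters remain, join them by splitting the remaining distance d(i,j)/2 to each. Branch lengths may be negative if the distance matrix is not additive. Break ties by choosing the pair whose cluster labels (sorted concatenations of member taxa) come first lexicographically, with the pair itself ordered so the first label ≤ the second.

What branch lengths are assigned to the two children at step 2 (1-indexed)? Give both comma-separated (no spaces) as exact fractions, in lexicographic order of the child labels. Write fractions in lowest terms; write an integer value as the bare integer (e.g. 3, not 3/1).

51/2,-1/2

1. join E+S (d=9, Q=-130) ⇒ ES; edges |E|=-5/2, |S|=23/2
  updated: d(ES,G)=25, d(ES,N)=31
2. join ES+G (d=25, Q=-61) ⇒ EGS; edges |ES|=51/2, |G|=-1/2
  updated: d(EGS,N)=11/2
3. join EGS+N (d=11/2) ⇒ EGNS; edges |EGS|=11/4, |N|=11/4
final tree: (((E:-5/2,S:23/2):51/2,G:-1/2):11/4,N:11/4)
total length: 79/2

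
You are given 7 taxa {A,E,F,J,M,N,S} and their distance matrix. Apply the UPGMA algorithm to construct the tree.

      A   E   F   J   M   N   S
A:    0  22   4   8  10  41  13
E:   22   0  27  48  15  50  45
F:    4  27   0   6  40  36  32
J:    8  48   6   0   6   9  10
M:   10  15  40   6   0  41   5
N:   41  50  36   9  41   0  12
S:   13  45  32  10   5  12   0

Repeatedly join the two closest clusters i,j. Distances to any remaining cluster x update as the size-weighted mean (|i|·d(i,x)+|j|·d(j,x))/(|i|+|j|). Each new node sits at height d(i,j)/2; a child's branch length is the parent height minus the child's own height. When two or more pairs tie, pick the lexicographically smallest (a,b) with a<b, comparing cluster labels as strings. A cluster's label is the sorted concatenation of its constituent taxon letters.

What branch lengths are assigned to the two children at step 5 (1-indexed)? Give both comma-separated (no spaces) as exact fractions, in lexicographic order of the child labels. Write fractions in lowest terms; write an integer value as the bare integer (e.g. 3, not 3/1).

93/20,139/10

1. join A+F (d=4) ⇒ AF; edges |A|=2, |F|=2
  updated: d(AF,E)=49/2, d(AF,J)=7, d(AF,M)=25, d(AF,N)=77/2, d(AF,S)=45/2
2. join M+S (d=5) ⇒ MS; edges |M|=5/2, |S|=5/2
  updated: d(AF,MS)=95/4, d(E,MS)=30, d(J,MS)=8, d(MS,N)=53/2
3. join AF+J (d=7) ⇒ AFJ; edges |AF|=3/2, |J|=7/2
  updated: d(AFJ,E)=97/3, d(AFJ,MS)=37/2, d(AFJ,N)=86/3
4. join AFJ+MS (d=37/2) ⇒ AFJMS; edges |AFJ|=23/4, |MS|=27/4
  updated: d(AFJMS,E)=157/5, d(AFJMS,N)=139/5
5. join AFJMS+N (d=139/5) ⇒ AFJMNS; edges |AFJMS|=93/20, |N|=139/10
  updated: d(AFJMNS,E)=69/2
6. join AFJMNS+E (d=69/2) ⇒ AEFJMNS; edges |AFJMNS|=67/20, |E|=69/4
final tree: (((((A:2,F:2):3/2,J:7/2):23/4,(M:5/2,S:5/2):27/4):93/20,N:139/10):67/20,E:69/4)
total length: 1313/20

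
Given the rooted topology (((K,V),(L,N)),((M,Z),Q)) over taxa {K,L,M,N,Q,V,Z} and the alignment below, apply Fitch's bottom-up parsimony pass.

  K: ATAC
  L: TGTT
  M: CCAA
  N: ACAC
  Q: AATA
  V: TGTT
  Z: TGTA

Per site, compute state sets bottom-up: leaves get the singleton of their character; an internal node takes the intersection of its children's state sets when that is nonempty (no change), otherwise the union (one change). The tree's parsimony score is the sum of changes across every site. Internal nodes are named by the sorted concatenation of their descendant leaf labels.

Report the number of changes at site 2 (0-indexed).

3

site 0, node KV: K={A} ∪ V={T} → {A,T} (+1)
site 0, node LN: L={T} ∪ N={A} → {A,T} (+1)
site 0, node KLNV: KV={A,T} ∩ LN={A,T} → {A,T} (+0)
site 0, node MZ: M={C} ∪ Z={T} → {C,T} (+1)
site 0, node MQZ: MZ={C,T} ∪ Q={A} → {A,C,T} (+1)
site 0, node KLMNQVZ: KLNV={A,T} ∩ MQZ={A,C,T} → {A,T} (+0)
site 1, node KV: K={T} ∪ V={G} → {G,T} (+1)
site 1, node LN: L={G} ∪ N={C} → {C,G} (+1)
site 1, node KLNV: KV={G,T} ∩ LN={C,G} → {G} (+0)
site 1, node MZ: M={C} ∪ Z={G} → {C,G} (+1)
site 1, node MQZ: MZ={C,G} ∪ Q={A} → {A,C,G} (+1)
site 1, node KLMNQVZ: KLNV={G} ∩ MQZ={A,C,G} → {G} (+0)
site 2, node KV: K={A} ∪ V={T} → {A,T} (+1)
site 2, node LN: L={T} ∪ N={A} → {A,T} (+1)
site 2, node KLNV: KV={A,T} ∩ LN={A,T} → {A,T} (+0)
site 2, node MZ: M={A} ∪ Z={T} → {A,T} (+1)
site 2, node MQZ: MZ={A,T} ∩ Q={T} → {T} (+0)
site 2, node KLMNQVZ: KLNV={A,T} ∩ MQZ={T} → {T} (+0)
site 3, node KV: K={C} ∪ V={T} → {C,T} (+1)
site 3, node LN: L={T} ∪ N={C} → {C,T} (+1)
site 3, node KLNV: KV={C,T} ∩ LN={C,T} → {C,T} (+0)
site 3, node MZ: M={A} ∩ Z={A} → {A} (+0)
site 3, node MQZ: MZ={A} ∩ Q={A} → {A} (+0)
site 3, node KLMNQVZ: KLNV={C,T} ∪ MQZ={A} → {A,C,T} (+1)
per-site changes: [4, 4, 3, 3]; total = 14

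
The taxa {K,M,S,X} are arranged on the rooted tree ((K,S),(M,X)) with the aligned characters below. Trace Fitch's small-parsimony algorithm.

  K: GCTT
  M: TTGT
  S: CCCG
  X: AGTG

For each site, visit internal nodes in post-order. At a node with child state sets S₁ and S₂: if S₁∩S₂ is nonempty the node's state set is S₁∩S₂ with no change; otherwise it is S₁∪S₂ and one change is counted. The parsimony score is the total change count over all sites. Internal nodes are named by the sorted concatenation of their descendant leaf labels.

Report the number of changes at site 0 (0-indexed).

site 0, node KS: K={G} ∪ S={C} → {C,G} (+1)
site 0, node MX: M={T} ∪ X={A} → {A,T} (+1)
site 0, node KMSX: KS={C,G} ∪ MX={A,T} → {A,C,G,T} (+1)
site 1, node KS: K={C} ∩ S={C} → {C} (+0)
site 1, node MX: M={T} ∪ X={G} → {G,T} (+1)
site 1, node KMSX: KS={C} ∪ MX={G,T} → {C,G,T} (+1)
site 2, node KS: K={T} ∪ S={C} → {C,T} (+1)
site 2, node MX: M={G} ∪ X={T} → {G,T} (+1)
site 2, node KMSX: KS={C,T} ∩ MX={G,T} → {T} (+0)
site 3, node KS: K={T} ∪ S={G} → {G,T} (+1)
site 3, node MX: M={T} ∪ X={G} → {G,T} (+1)
site 3, node KMSX: KS={G,T} ∩ MX={G,T} → {G,T} (+0)
per-site changes: [3, 2, 2, 2]; total = 9

3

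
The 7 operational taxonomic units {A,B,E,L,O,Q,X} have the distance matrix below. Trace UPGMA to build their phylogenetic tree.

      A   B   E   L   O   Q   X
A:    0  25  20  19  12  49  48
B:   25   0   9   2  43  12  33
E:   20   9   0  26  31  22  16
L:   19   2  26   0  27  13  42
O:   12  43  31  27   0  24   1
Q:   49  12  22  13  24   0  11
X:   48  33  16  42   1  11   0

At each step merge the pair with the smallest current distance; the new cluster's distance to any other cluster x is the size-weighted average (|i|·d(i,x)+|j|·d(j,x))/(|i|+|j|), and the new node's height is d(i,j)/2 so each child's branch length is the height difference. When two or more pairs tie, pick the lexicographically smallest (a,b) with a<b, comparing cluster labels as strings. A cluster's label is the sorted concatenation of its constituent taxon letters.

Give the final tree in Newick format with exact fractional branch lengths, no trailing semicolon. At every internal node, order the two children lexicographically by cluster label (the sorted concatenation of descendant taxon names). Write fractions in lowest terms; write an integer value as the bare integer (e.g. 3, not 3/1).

1. join O+X (d=1) ⇒ OX; edges |O|=1/2, |X|=1/2
  updated: d(A,OX)=30, d(B,OX)=38, d(E,OX)=47/2, d(L,OX)=69/2, d(OX,Q)=35/2
2. join B+L (d=2) ⇒ BL; edges |B|=1, |L|=1
  updated: d(A,BL)=22, d(BL,E)=35/2, d(BL,OX)=145/4, d(BL,Q)=25/2
3. join BL+Q (d=25/2) ⇒ BLQ; edges |BL|=21/4, |Q|=25/4
  updated: d(A,BLQ)=31, d(BLQ,E)=19, d(BLQ,OX)=30
4. join BLQ+E (d=19) ⇒ BELQ; edges |BLQ|=13/4, |E|=19/2
  updated: d(A,BELQ)=113/4, d(BELQ,OX)=227/8
5. join A+BELQ (d=113/4) ⇒ ABELQ; edges |A|=113/8, |BELQ|=37/8
  updated: d(ABELQ,OX)=287/10
6. join ABELQ+OX (d=287/10) ⇒ ABELOQX; edges |ABELQ|=9/40, |OX|=277/20
final tree: ((A:113/8,(((B:1,L:1):21/4,Q:25/4):13/4,E:19/2):37/8):9/40,(O:1/2,X:1/2):277/20)
total length: 2403/40

((A:113/8,(((B:1,L:1):21/4,Q:25/4):13/4,E:19/2):37/8):9/40,(O:1/2,X:1/2):277/20)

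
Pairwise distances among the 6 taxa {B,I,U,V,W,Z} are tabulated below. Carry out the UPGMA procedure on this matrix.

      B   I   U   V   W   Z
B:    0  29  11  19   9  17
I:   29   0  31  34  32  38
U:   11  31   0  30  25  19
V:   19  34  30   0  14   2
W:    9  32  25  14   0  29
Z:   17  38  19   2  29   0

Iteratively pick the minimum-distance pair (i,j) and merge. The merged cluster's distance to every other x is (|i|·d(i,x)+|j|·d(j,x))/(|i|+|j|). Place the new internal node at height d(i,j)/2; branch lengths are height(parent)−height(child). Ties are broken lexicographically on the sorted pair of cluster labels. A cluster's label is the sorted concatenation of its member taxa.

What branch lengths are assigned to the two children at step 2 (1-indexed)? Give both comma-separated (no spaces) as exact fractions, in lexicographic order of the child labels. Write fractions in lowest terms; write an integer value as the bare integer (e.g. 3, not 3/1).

9/2,9/2

step 1: merge (V,Z) at d=2; branch lengths V→1, Z→1; new cluster VZ
  updated: d(B,VZ)=18, d(I,VZ)=36, d(U,VZ)=49/2, d(VZ,W)=43/2
step 2: merge (B,W) at d=9; branch lengths B→9/2, W→9/2; new cluster BW
  updated: d(BW,I)=61/2, d(BW,U)=18, d(BW,VZ)=79/4
step 3: merge (BW,U) at d=18; branch lengths BW→9/2, U→9; new cluster BUW
  updated: d(BUW,I)=92/3, d(BUW,VZ)=64/3
step 4: merge (BUW,VZ) at d=64/3; branch lengths BUW→5/3, VZ→29/3; new cluster BUVWZ
  updated: d(BUVWZ,I)=164/5
step 5: merge (BUVWZ,I) at d=164/5; branch lengths BUVWZ→86/15, I→82/5; new cluster BIUVWZ
final tree: ((((B:9/2,W:9/2):9/2,U:9):5/3,(V:1,Z:1):29/3):86/15,I:82/5)
total length: 1739/30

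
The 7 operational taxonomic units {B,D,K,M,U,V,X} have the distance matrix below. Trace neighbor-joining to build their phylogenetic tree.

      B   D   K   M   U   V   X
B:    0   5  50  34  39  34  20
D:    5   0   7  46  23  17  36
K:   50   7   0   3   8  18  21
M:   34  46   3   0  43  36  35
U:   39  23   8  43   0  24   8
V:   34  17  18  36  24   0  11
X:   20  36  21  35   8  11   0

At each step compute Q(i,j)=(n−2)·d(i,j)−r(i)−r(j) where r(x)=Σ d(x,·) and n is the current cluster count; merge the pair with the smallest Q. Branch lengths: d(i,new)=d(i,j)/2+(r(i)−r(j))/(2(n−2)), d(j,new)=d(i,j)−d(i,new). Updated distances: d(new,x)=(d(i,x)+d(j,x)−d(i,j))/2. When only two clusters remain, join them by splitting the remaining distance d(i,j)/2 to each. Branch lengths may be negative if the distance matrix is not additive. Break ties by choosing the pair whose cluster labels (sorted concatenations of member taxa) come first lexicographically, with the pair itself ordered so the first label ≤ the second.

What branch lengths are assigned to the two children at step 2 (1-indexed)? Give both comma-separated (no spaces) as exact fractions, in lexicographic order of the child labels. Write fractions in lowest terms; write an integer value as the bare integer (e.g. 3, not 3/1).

-133/16,181/16

1. join B+D (d=5, Q=-291) ⇒ BD; edges |B|=73/10, |D|=-23/10
  updated: d(BD,K)=26, d(BD,M)=75/2, d(BD,U)=57/2, d(BD,V)=23, d(BD,X)=51/2
2. join K+M (d=3, Q=-437/2) ⇒ KM; edges |K|=-133/16, |M|=181/16
  updated: d(BD,KM)=121/4, d(KM,U)=24, d(KM,V)=51/2, d(KM,X)=53/2
3. join U+X (d=8, Q=-263/2) ⇒ UX; edges |U|=25/4, |X|=7/4
  updated: d(BD,UX)=23, d(KM,UX)=85/4, d(UX,V)=27/2
4. join BD+KM (d=121/4, Q=-371/4) ⇒ BDKM; edges |BD|=239/16, |KM|=245/16
  updated: d(BDKM,UX)=7, d(BDKM,V)=73/8
5. join BDKM+UX (d=7, Q=-237/8) ⇒ BDKMUX; edges |BDKM|=21/16, |UX|=91/16
  updated: d(BDKMUX,V)=125/16
6. join BDKMUX+V (d=125/16) ⇒ BDKMUVX; edges |BDKMUX|=125/32, |V|=125/32
final tree: ((((B:73/10,D:-23/10):239/16,(K:-133/16,M:181/16):245/16):21/16,(U:25/4,X:7/4):91/16):125/32,V:125/32)
total length: 977/16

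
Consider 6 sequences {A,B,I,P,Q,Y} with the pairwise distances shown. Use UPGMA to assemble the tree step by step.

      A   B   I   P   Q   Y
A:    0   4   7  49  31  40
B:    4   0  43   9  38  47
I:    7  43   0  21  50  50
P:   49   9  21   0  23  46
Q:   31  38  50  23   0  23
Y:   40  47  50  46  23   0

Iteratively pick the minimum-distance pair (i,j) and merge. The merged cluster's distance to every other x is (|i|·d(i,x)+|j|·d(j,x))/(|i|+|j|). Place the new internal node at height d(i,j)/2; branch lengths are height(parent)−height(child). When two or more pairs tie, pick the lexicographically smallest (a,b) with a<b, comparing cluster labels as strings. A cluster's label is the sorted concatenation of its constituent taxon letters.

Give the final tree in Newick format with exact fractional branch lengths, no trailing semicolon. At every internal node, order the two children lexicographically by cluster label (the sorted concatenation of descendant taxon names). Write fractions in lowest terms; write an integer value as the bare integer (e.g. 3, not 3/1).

iteration 1: select A,B (d=4); attach at lengths (2, 2); label the merged cluster AB
  updated: d(AB,I)=25, d(AB,P)=29, d(AB,Q)=69/2, d(AB,Y)=87/2
iteration 2: select I,P (d=21); attach at lengths (21/2, 21/2); label the merged cluster IP
  updated: d(AB,IP)=27, d(IP,Q)=73/2, d(IP,Y)=48
iteration 3: select Q,Y (d=23); attach at lengths (23/2, 23/2); label the merged cluster QY
  updated: d(AB,QY)=39, d(IP,QY)=169/4
iteration 4: select AB,IP (d=27); attach at lengths (23/2, 3); label the merged cluster ABIP
  updated: d(ABIP,QY)=325/8
iteration 5: select ABIP,QY (d=325/8); attach at lengths (109/16, 141/16); label the merged cluster ABIPQY
final tree: (((A:2,B:2):23/2,(I:21/2,P:21/2):3):109/16,(Q:23/2,Y:23/2):141/16)
total length: 625/8

(((A:2,B:2):23/2,(I:21/2,P:21/2):3):109/16,(Q:23/2,Y:23/2):141/16)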